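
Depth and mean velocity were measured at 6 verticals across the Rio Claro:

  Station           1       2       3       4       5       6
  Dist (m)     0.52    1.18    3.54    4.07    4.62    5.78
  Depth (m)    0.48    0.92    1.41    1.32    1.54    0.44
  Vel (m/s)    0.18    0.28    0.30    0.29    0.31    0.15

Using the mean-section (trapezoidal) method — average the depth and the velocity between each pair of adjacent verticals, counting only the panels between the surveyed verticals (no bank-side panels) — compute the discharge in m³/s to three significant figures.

Panel 1-2: Δb = 0.66 m, d̄ = (0.48+0.92)/2 = 0.7, v̄ = (0.18+0.28)/2 = 0.23 → q = 0.66×0.7×0.23 = 0.1063 m³/s
Panel 2-3: Δb = 2.36 m, d̄ = (0.92+1.41)/2 = 1.165, v̄ = (0.28+0.30)/2 = 0.29 → q = 2.36×1.165×0.29 = 0.7973 m³/s
Panel 3-4: Δb = 0.53 m, d̄ = (1.41+1.32)/2 = 1.365, v̄ = (0.30+0.29)/2 = 0.295 → q = 0.53×1.365×0.295 = 0.2134 m³/s
Panel 4-5: Δb = 0.55 m, d̄ = (1.32+1.54)/2 = 1.43, v̄ = (0.29+0.31)/2 = 0.3 → q = 0.55×1.43×0.3 = 0.2360 m³/s
Panel 5-6: Δb = 1.16 m, d̄ = (1.54+0.44)/2 = 0.99, v̄ = (0.31+0.15)/2 = 0.23 → q = 1.16×0.99×0.23 = 0.2641 m³/s
Q = Σ q = 1.617 m³/s

1.62 m³/s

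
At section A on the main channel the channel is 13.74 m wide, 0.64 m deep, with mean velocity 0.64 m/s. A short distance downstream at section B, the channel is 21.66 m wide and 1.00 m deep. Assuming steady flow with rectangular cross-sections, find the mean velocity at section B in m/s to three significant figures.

Q = A₁V₁ = (13.74×0.64) × 0.64 = 5.628 m³/s
A₂ = 21.66 × 1.00 = 21.66 m²
V₂ = Q/A₂ = 5.628/21.66 = 0.2598 m/s

0.260 m/s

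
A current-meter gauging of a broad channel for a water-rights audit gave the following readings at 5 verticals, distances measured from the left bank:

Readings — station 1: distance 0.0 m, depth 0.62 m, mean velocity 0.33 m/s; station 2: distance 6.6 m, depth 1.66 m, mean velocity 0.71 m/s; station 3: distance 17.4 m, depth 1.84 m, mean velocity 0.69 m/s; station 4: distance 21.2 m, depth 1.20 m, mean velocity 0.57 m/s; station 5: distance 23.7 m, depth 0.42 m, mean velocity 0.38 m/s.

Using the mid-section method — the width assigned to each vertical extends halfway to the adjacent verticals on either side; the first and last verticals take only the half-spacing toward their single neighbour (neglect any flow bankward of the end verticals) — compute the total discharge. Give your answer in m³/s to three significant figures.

w_1 = (6.6 − 0.0)/2 = 3.3 m; q_1 = 0.33 × 0.62 × 3.3 = 0.6752 m³/s
w_2 = (17.4 − 0.0)/2 = 8.7 m; q_2 = 0.71 × 1.66 × 8.7 = 10.25 m³/s
w_3 = (21.2 − 6.6)/2 = 7.3 m; q_3 = 0.69 × 1.84 × 7.3 = 9.268 m³/s
w_4 = (23.7 − 17.4)/2 = 3.15 m; q_4 = 0.57 × 1.20 × 3.15 = 2.155 m³/s
w_5 = (23.7 − 21.2)/2 = 1.25 m; q_5 = 0.38 × 0.42 × 1.25 = 0.1995 m³/s
Q = Σ qᵢ = 22.55 m³/s

22.6 m³/s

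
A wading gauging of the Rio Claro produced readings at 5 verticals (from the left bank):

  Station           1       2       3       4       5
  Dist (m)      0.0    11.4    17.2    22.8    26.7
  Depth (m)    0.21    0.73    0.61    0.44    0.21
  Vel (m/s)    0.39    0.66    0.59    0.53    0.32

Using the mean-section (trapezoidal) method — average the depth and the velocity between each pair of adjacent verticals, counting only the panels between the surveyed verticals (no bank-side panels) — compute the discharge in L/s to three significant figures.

Panel 1-2: Δb = 11.4 m, d̄ = (0.21+0.73)/2 = 0.47, v̄ = (0.39+0.66)/2 = 0.525 → q = 11.4×0.47×0.525 = 2.813 m³/s
Panel 2-3: Δb = 5.8 m, d̄ = (0.73+0.61)/2 = 0.67, v̄ = (0.66+0.59)/2 = 0.625 → q = 5.8×0.67×0.625 = 2.429 m³/s
Panel 3-4: Δb = 5.6 m, d̄ = (0.61+0.44)/2 = 0.525, v̄ = (0.59+0.53)/2 = 0.56 → q = 5.6×0.525×0.56 = 1.646 m³/s
Panel 4-5: Δb = 3.9 m, d̄ = (0.44+0.21)/2 = 0.325, v̄ = (0.53+0.32)/2 = 0.425 → q = 3.9×0.325×0.425 = 0.5387 m³/s
Q = Σ q = 7.427 m³/s
= 7.427 × 1000 = 7427 L/s

7430 L/s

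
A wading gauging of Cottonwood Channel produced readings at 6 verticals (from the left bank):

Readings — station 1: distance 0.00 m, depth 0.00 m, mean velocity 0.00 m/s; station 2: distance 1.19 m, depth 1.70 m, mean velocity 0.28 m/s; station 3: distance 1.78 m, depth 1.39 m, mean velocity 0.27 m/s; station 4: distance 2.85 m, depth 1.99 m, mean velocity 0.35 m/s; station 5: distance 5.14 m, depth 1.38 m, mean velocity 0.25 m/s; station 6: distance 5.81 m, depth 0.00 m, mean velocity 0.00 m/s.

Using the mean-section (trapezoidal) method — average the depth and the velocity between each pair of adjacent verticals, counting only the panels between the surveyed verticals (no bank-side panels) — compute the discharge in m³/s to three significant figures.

Panel 1-2: Δb = 1.19 m, d̄ = (0.00+1.70)/2 = 0.85, v̄ = (0.00+0.28)/2 = 0.14 → q = 1.19×0.85×0.14 = 0.1416 m³/s
Panel 2-3: Δb = 0.59 m, d̄ = (1.70+1.39)/2 = 1.545, v̄ = (0.28+0.27)/2 = 0.275 → q = 0.59×1.545×0.275 = 0.2507 m³/s
Panel 3-4: Δb = 1.07 m, d̄ = (1.39+1.99)/2 = 1.69, v̄ = (0.27+0.35)/2 = 0.31 → q = 1.07×1.69×0.31 = 0.5606 m³/s
Panel 4-5: Δb = 2.29 m, d̄ = (1.99+1.38)/2 = 1.685, v̄ = (0.35+0.25)/2 = 0.3 → q = 2.29×1.685×0.3 = 1.158 m³/s
Panel 5-6: Δb = 0.67 m, d̄ = (1.38+0.00)/2 = 0.69, v̄ = (0.25+0.00)/2 = 0.125 → q = 0.67×0.69×0.125 = 0.05779 m³/s
Q = Σ q = 2.168 m³/s

2.17 m³/s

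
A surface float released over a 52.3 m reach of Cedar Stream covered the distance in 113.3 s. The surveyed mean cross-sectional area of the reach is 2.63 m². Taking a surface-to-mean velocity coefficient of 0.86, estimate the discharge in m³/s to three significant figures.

1.04 m³/s

v_surface = L / t̄ = 52.3 / 113.3 = 0.4616 m/s
v_mean = 0.86 × 0.4616 = 0.3970 m/s
Q = A × v_mean = 2.63 × 0.3970 = 1.044 m³/s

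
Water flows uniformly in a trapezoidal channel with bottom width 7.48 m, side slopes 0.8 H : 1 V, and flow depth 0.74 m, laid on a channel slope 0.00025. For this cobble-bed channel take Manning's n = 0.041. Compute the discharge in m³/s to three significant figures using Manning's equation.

1.71 m³/s

A = (b + z·y)·y = (7.48 + 0.8×0.74)×0.74 = 5.973 m²
P = b + 2y√(1+z²) = 7.48 + 2×0.74×√(1+0.8²) = 9.375 m
R = A/P = 5.973/9.375 = 0.6371 m
Q = (1/n)·A·R^(2/3)·S^(1/2) = (1/0.041) × 5.973 × 0.6371^(2/3) × 0.00025^(1/2) = 1.706 m³/s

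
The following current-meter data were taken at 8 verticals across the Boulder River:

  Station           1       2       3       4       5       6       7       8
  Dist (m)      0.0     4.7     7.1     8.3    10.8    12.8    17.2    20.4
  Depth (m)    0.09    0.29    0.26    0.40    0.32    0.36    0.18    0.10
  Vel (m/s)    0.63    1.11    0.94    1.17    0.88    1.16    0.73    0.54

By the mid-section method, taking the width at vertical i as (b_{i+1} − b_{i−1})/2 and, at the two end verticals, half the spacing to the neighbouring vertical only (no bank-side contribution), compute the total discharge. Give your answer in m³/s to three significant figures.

5.14 m³/s

w_1 = (4.7 − 0.0)/2 = 2.35 m; q_1 = 0.63 × 0.09 × 2.35 = 0.1332 m³/s
w_2 = (7.1 − 0.0)/2 = 3.55 m; q_2 = 1.11 × 0.29 × 3.55 = 1.143 m³/s
w_3 = (8.3 − 4.7)/2 = 1.8 m; q_3 = 0.94 × 0.26 × 1.8 = 0.4399 m³/s
w_4 = (10.8 − 7.1)/2 = 1.85 m; q_4 = 1.17 × 0.40 × 1.85 = 0.8658 m³/s
w_5 = (12.8 − 8.3)/2 = 2.25 m; q_5 = 0.88 × 0.32 × 2.25 = 0.6336 m³/s
w_6 = (17.2 − 10.8)/2 = 3.2 m; q_6 = 1.16 × 0.36 × 3.2 = 1.336 m³/s
w_7 = (20.4 − 12.8)/2 = 3.8 m; q_7 = 0.73 × 0.18 × 3.8 = 0.4993 m³/s
w_8 = (20.4 − 17.2)/2 = 1.6 m; q_8 = 0.54 × 0.10 × 1.6 = 0.08640 m³/s
Q = Σ qᵢ = 5.137 m³/s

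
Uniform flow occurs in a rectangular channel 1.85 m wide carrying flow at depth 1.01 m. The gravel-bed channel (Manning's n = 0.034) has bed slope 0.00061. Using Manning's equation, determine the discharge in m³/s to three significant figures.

A = b·y = 1.85 × 1.01 = 1.869 m²
P = b + 2y = 1.85 + 2×1.01 = 3.870 m
R = A/P = 1.869/3.870 = 0.4828 m
Q = (1/n)·A·R^(2/3)·S^(1/2) = (1/0.034) × 1.869 × 0.4828^(2/3) × 0.00061^(1/2) = 0.8353 m³/s

0.835 m³/s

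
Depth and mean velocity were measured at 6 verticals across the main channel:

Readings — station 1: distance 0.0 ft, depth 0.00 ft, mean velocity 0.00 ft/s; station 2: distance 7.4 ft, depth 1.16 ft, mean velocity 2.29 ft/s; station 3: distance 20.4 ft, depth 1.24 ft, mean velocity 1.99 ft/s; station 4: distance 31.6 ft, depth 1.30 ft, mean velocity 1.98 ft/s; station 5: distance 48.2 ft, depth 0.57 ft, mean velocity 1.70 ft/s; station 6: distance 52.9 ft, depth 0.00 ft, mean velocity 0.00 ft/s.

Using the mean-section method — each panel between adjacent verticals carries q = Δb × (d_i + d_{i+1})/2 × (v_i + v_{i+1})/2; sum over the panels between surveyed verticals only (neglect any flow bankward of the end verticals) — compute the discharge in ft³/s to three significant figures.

Panel 1-2: Δb = 7.4 ft, d̄ = (0.00+1.16)/2 = 0.58, v̄ = (0.00+2.29)/2 = 1.145 → q = 7.4×0.58×1.145 = 4.914 ft³/s
Panel 2-3: Δb = 13 ft, d̄ = (1.16+1.24)/2 = 1.2, v̄ = (2.29+1.99)/2 = 2.14 → q = 13×1.2×2.14 = 33.38 ft³/s
Panel 3-4: Δb = 11.2 ft, d̄ = (1.24+1.30)/2 = 1.27, v̄ = (1.99+1.98)/2 = 1.985 → q = 11.2×1.27×1.985 = 28.23 ft³/s
Panel 4-5: Δb = 16.6 ft, d̄ = (1.30+0.57)/2 = 0.935, v̄ = (1.98+1.70)/2 = 1.84 → q = 16.6×0.935×1.84 = 28.56 ft³/s
Panel 5-6: Δb = 4.7 ft, d̄ = (0.57+0.00)/2 = 0.285, v̄ = (1.70+0.00)/2 = 0.85 → q = 4.7×0.285×0.85 = 1.139 ft³/s
Q = Σ q = 96.23 ft³/s

96.2 ft³/s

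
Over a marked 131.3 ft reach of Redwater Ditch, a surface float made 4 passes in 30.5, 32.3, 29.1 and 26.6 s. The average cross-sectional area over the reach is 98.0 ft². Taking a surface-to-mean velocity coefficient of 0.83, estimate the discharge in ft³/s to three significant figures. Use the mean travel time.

361 ft³/s

t̄ = (30.5 + 32.3 + 29.1 + 26.6) / 4 = 29.625 s
v_surface = L / t̄ = 131.3 / 29.625 = 4.432 ft/s
v_mean = 0.83 × 4.432 = 3.679 ft/s
Q = A × v_mean = 98.0 × 3.679 = 360.5 ft³/s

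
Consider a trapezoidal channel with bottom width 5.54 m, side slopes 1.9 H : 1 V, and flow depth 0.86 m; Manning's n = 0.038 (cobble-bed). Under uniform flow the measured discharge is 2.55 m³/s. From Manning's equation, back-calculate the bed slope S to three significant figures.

0.000422

A = (b + z·y)·y = (5.54 + 1.9×0.86)×0.86 = 6.170 m²
P = b + 2y√(1+z²) = 5.54 + 2×0.86×√(1+1.9²) = 9.233 m
R = A/P = 6.170/9.233 = 0.6682 m
S = (Q·n / (1·A·R^(2/3)))² = (2.55×0.038 / (1×6.170×0.7643))² = 0.0004223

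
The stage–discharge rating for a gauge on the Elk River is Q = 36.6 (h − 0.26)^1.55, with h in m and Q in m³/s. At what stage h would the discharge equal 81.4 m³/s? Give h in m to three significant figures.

1.93 m

h − h₀ = (Q/C)^(1/b) = (81.4/36.6)^(1/1.55) = 1.675 m
h = 0.26 + 1.675 = 1.935 m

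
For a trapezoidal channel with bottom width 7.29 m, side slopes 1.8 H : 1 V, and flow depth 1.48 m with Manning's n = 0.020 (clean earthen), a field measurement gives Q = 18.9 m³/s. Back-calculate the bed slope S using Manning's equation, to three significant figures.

A = (b + z·y)·y = (7.29 + 1.8×1.48)×1.48 = 14.73 m²
P = b + 2y√(1+z²) = 7.29 + 2×1.48×√(1+1.8²) = 13.39 m
R = A/P = 14.73/13.39 = 1.101 m
S = (Q·n / (1·A·R^(2/3)))² = (18.9×0.020 / (1×14.73×1.066))² = 0.0005794

0.000579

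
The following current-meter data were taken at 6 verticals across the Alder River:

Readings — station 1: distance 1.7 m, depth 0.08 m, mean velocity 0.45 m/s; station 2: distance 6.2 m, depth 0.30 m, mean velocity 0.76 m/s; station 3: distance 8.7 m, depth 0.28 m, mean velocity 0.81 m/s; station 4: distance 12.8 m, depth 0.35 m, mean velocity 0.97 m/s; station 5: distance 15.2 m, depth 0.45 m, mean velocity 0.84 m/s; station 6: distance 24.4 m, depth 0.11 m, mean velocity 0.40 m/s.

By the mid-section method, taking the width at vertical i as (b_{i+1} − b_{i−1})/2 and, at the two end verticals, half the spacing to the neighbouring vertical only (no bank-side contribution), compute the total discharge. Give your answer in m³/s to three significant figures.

5.13 m³/s

w_1 = (6.2 − 1.7)/2 = 2.25 m; q_1 = 0.45 × 0.08 × 2.25 = 0.08100 m³/s
w_2 = (8.7 − 1.7)/2 = 3.5 m; q_2 = 0.76 × 0.30 × 3.5 = 0.7980 m³/s
w_3 = (12.8 − 6.2)/2 = 3.3 m; q_3 = 0.81 × 0.28 × 3.3 = 0.7484 m³/s
w_4 = (15.2 − 8.7)/2 = 3.25 m; q_4 = 0.97 × 0.35 × 3.25 = 1.103 m³/s
w_5 = (24.4 − 12.8)/2 = 5.8 m; q_5 = 0.84 × 0.45 × 5.8 = 2.192 m³/s
w_6 = (24.4 − 15.2)/2 = 4.6 m; q_6 = 0.40 × 0.11 × 4.6 = 0.2024 m³/s
Q = Σ qᵢ = 5.126 m³/s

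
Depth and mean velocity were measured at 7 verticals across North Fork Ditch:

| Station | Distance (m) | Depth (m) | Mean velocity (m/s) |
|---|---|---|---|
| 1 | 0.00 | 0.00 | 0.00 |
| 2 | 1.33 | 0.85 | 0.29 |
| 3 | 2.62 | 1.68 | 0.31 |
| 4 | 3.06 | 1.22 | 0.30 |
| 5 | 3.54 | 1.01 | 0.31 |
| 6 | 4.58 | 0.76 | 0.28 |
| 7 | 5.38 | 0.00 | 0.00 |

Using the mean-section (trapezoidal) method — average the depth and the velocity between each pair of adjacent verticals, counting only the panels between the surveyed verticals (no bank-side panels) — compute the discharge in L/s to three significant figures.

1240 L/s

Panel 1-2: Δb = 1.33 m, d̄ = (0.00+0.85)/2 = 0.425, v̄ = (0.00+0.29)/2 = 0.145 → q = 1.33×0.425×0.145 = 0.08196 m³/s
Panel 2-3: Δb = 1.29 m, d̄ = (0.85+1.68)/2 = 1.265, v̄ = (0.29+0.31)/2 = 0.3 → q = 1.29×1.265×0.3 = 0.4896 m³/s
Panel 3-4: Δb = 0.44 m, d̄ = (1.68+1.22)/2 = 1.45, v̄ = (0.31+0.30)/2 = 0.305 → q = 0.44×1.45×0.305 = 0.1946 m³/s
Panel 4-5: Δb = 0.48 m, d̄ = (1.22+1.01)/2 = 1.115, v̄ = (0.30+0.31)/2 = 0.305 → q = 0.48×1.115×0.305 = 0.1632 m³/s
Panel 5-6: Δb = 1.04 m, d̄ = (1.01+0.76)/2 = 0.885, v̄ = (0.31+0.28)/2 = 0.295 → q = 1.04×0.885×0.295 = 0.2715 m³/s
Panel 6-7: Δb = 0.8 m, d̄ = (0.76+0.00)/2 = 0.38, v̄ = (0.28+0.00)/2 = 0.14 → q = 0.8×0.38×0.14 = 0.04256 m³/s
Q = Σ q = 1.243 m³/s
= 1.243 × 1000 = 1243 L/s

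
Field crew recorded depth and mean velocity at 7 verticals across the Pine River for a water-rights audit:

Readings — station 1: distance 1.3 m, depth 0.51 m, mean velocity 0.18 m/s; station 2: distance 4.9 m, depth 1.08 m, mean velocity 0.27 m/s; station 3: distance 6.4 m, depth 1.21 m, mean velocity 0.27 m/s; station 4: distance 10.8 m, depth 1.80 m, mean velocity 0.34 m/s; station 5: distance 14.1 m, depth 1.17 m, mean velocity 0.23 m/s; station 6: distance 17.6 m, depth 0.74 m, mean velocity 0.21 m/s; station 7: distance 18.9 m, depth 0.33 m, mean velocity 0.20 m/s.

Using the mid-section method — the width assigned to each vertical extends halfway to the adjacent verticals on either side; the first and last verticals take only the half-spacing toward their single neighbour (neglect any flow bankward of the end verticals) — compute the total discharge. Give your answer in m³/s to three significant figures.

w_1 = (4.9 − 1.3)/2 = 1.8 m; q_1 = 0.18 × 0.51 × 1.8 = 0.1652 m³/s
w_2 = (6.4 − 1.3)/2 = 2.55 m; q_2 = 0.27 × 1.08 × 2.55 = 0.7436 m³/s
w_3 = (10.8 − 4.9)/2 = 2.95 m; q_3 = 0.27 × 1.21 × 2.95 = 0.9638 m³/s
w_4 = (14.1 − 6.4)/2 = 3.85 m; q_4 = 0.34 × 1.80 × 3.85 = 2.356 m³/s
w_5 = (17.6 − 10.8)/2 = 3.4 m; q_5 = 0.23 × 1.17 × 3.4 = 0.9149 m³/s
w_6 = (18.9 − 14.1)/2 = 2.4 m; q_6 = 0.21 × 0.74 × 2.4 = 0.3730 m³/s
w_7 = (18.9 − 17.6)/2 = 0.65 m; q_7 = 0.20 × 0.33 × 0.65 = 0.04290 m³/s
Q = Σ qᵢ = 5.560 m³/s

5.56 m³/s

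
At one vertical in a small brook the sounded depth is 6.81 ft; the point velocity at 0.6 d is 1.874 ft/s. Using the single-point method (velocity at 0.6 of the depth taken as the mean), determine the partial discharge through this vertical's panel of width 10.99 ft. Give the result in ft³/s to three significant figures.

v̄ = v₀.₆ = 1.874 ft/s
q = v̄ × d × w = 1.874 × 6.81 × 10.99 = 140.3 ft³/s

140 ft³/s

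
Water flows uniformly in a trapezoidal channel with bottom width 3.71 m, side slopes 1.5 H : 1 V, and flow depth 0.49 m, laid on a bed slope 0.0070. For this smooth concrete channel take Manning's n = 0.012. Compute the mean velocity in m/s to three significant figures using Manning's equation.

3.77 m/s

A = (b + z·y)·y = (3.71 + 1.5×0.49)×0.49 = 2.178 m²
P = b + 2y√(1+z²) = 3.71 + 2×0.49×√(1+1.5²) = 5.477 m
R = A/P = 2.178/5.477 = 0.3977 m
Q = (1/n)·A·R^(2/3)·S^(1/2) = (1/0.012) × 2.178 × 0.3977^(2/3) × 0.0070^(1/2) = 8.212 m³/s
V = Q/A = 8.212/2.178 = 3.771 m/s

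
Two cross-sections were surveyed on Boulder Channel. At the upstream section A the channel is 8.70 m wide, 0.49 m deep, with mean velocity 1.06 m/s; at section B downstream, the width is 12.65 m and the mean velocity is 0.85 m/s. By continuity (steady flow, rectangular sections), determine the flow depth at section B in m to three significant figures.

0.420 m

Q = A₁V₁ = (8.70×0.49) × 1.06 = 4.519 m³/s
d₂ = Q/(b₂ V₂) = 4.519/(12.65×0.85) = 0.4203 m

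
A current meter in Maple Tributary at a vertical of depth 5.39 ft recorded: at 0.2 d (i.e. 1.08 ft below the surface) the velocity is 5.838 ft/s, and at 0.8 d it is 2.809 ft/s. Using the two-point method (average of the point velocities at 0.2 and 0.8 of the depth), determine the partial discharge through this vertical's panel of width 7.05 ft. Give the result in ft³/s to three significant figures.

v̄ = (5.838 + 2.809) / 2 = 4.324 ft/s
q = v̄ × d × w = 4.324 × 5.39 × 7.05 = 164.3 ft³/s

164 ft³/s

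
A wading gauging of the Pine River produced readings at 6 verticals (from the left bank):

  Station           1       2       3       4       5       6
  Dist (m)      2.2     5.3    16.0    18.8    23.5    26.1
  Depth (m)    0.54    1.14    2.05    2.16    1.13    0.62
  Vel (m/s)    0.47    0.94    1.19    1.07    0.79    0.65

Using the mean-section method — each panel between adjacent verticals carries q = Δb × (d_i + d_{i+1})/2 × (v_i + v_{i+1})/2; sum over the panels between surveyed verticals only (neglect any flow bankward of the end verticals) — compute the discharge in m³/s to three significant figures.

35.5 m³/s

Panel 1-2: Δb = 3.1 m, d̄ = (0.54+1.14)/2 = 0.84, v̄ = (0.47+0.94)/2 = 0.705 → q = 3.1×0.84×0.705 = 1.836 m³/s
Panel 2-3: Δb = 10.7 m, d̄ = (1.14+2.05)/2 = 1.595, v̄ = (0.94+1.19)/2 = 1.065 → q = 10.7×1.595×1.065 = 18.18 m³/s
Panel 3-4: Δb = 2.8 m, d̄ = (2.05+2.16)/2 = 2.105, v̄ = (1.19+1.07)/2 = 1.13 → q = 2.8×2.105×1.13 = 6.660 m³/s
Panel 4-5: Δb = 4.7 m, d̄ = (2.16+1.13)/2 = 1.645, v̄ = (1.07+0.79)/2 = 0.93 → q = 4.7×1.645×0.93 = 7.190 m³/s
Panel 5-6: Δb = 2.6 m, d̄ = (1.13+0.62)/2 = 0.875, v̄ = (0.79+0.65)/2 = 0.72 → q = 2.6×0.875×0.72 = 1.638 m³/s
Q = Σ q = 35.50 m³/s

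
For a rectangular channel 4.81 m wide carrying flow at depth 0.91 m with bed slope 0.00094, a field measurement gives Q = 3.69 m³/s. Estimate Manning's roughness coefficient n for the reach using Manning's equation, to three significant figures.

0.0276

A = b·y = 4.81 × 0.91 = 4.377 m²
P = b + 2y = 4.81 + 2×0.91 = 6.630 m
R = A/P = 4.377/6.630 = 0.6602 m
n = (1/Q)·A·R^(2/3)·S^(1/2) = (1/3.69) × 4.377 × 0.7582 × 0.03066 = 0.02757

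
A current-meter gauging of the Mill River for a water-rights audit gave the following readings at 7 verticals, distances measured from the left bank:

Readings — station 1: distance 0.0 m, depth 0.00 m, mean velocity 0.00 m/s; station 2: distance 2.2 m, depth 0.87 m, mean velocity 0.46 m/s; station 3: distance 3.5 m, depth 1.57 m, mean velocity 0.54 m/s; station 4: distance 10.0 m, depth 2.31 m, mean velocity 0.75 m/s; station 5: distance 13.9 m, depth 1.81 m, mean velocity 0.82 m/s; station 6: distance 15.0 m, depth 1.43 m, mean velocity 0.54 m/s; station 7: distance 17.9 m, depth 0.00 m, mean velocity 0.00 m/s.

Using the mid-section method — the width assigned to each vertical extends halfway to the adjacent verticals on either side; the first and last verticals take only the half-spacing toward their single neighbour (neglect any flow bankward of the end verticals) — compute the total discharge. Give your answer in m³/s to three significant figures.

18.3 m³/s

w_2 = (3.5 − 0.0)/2 = 1.75 m; q_2 = 0.46 × 0.87 × 1.75 = 0.7004 m³/s
w_3 = (10.0 − 2.2)/2 = 3.9 m; q_3 = 0.54 × 1.57 × 3.9 = 3.306 m³/s
w_4 = (13.9 − 3.5)/2 = 5.2 m; q_4 = 0.75 × 2.31 × 5.2 = 9.009 m³/s
w_5 = (15.0 − 10.0)/2 = 2.5 m; q_5 = 0.82 × 1.81 × 2.5 = 3.711 m³/s
w_6 = (17.9 − 13.9)/2 = 2 m; q_6 = 0.54 × 1.43 × 2 = 1.544 m³/s
Stations 1, 7 contribute zero (depth or velocity is 0).
Q = Σ qᵢ = 18.27 m³/s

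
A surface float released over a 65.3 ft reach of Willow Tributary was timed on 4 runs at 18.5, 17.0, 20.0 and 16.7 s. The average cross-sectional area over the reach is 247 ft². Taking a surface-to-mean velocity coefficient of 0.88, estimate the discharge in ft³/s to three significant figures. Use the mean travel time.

786 ft³/s

t̄ = (18.5 + 17.0 + 20.0 + 16.7) / 4 = 18.05 s
v_surface = L / t̄ = 65.3 / 18.05 = 3.618 ft/s
v_mean = 0.88 × 3.618 = 3.184 ft/s
Q = A × v_mean = 247 × 3.184 = 786.3 ft³/s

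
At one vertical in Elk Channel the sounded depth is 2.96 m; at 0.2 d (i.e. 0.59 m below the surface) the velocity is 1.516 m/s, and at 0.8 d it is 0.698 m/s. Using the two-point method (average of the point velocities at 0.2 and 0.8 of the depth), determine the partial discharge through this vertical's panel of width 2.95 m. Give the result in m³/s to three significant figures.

v̄ = (1.516 + 0.698) / 2 = 1.107 m/s
q = v̄ × d × w = 1.107 × 2.96 × 2.95 = 9.666 m³/s

9.67 m³/s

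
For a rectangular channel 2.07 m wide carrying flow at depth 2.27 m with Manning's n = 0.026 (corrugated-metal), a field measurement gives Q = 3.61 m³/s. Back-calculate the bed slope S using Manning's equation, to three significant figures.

A = b·y = 2.07 × 2.27 = 4.699 m²
P = b + 2y = 2.07 + 2×2.27 = 6.610 m
R = A/P = 4.699/6.610 = 0.7109 m
S = (Q·n / (1·A·R^(2/3)))² = (3.61×0.026 / (1×4.699×0.7965))² = 0.0006289

0.000629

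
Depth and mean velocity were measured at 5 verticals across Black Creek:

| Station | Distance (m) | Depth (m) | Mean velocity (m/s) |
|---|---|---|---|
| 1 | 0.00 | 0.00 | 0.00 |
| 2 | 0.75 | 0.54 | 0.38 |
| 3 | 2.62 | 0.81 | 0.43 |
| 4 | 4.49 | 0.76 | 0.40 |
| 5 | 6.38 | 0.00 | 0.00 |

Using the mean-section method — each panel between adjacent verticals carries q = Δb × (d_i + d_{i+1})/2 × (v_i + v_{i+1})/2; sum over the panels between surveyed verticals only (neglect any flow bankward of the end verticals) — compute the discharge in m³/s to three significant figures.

1.30 m³/s

Panel 1-2: Δb = 0.75 m, d̄ = (0.00+0.54)/2 = 0.27, v̄ = (0.00+0.38)/2 = 0.19 → q = 0.75×0.27×0.19 = 0.03848 m³/s
Panel 2-3: Δb = 1.87 m, d̄ = (0.54+0.81)/2 = 0.675, v̄ = (0.38+0.43)/2 = 0.405 → q = 1.87×0.675×0.405 = 0.5112 m³/s
Panel 3-4: Δb = 1.87 m, d̄ = (0.81+0.76)/2 = 0.785, v̄ = (0.43+0.40)/2 = 0.415 → q = 1.87×0.785×0.415 = 0.6092 m³/s
Panel 4-5: Δb = 1.89 m, d̄ = (0.76+0.00)/2 = 0.38, v̄ = (0.40+0.00)/2 = 0.2 → q = 1.89×0.38×0.2 = 0.1436 m³/s
Q = Σ q = 1.303 m³/s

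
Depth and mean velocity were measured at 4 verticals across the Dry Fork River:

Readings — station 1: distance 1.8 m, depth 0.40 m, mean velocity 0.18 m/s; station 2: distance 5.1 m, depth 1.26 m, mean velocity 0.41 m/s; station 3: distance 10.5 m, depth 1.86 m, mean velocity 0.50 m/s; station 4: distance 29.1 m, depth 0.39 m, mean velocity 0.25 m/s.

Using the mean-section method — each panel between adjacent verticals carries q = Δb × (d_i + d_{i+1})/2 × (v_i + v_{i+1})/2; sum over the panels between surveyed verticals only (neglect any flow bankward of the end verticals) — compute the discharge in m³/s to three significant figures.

Panel 1-2: Δb = 3.3 m, d̄ = (0.40+1.26)/2 = 0.83, v̄ = (0.18+0.41)/2 = 0.295 → q = 3.3×0.83×0.295 = 0.8080 m³/s
Panel 2-3: Δb = 5.4 m, d̄ = (1.26+1.86)/2 = 1.56, v̄ = (0.41+0.50)/2 = 0.455 → q = 5.4×1.56×0.455 = 3.833 m³/s
Panel 3-4: Δb = 18.6 m, d̄ = (1.86+0.39)/2 = 1.125, v̄ = (0.50+0.25)/2 = 0.375 → q = 18.6×1.125×0.375 = 7.847 m³/s
Q = Σ q = 12.49 m³/s

12.5 m³/s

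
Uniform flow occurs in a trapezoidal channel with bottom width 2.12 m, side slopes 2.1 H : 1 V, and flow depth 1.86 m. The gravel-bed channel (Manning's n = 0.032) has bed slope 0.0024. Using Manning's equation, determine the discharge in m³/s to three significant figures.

A = (b + z·y)·y = (2.12 + 2.1×1.86)×1.86 = 11.21 m²
P = b + 2y√(1+z²) = 2.12 + 2×1.86×√(1+2.1²) = 10.77 m
R = A/P = 11.21/10.77 = 1.040 m
Q = (1/n)·A·R^(2/3)·S^(1/2) = (1/0.032) × 11.21 × 1.040^(2/3) × 0.0024^(1/2) = 17.62 m³/s

17.6 m³/s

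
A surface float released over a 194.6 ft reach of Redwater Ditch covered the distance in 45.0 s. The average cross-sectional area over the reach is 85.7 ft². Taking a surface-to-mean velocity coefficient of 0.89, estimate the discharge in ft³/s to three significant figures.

v_surface = L / t̄ = 194.6 / 45 = 4.324 ft/s
v_mean = 0.89 × 4.324 = 3.849 ft/s
Q = A × v_mean = 85.7 × 3.849 = 329.8 ft³/s

330 ft³/s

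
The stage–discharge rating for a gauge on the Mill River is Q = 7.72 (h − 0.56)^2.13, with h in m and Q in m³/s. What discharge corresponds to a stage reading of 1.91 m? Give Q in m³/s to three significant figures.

Q = 7.72 × (1.91 − 0.56)^2.13 = 7.72 × 1.35^2.13 = 14.63 m³/s

14.6 m³/s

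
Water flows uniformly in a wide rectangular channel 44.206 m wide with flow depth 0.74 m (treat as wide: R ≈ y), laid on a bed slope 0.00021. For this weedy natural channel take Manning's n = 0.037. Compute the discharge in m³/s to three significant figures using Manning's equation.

A = b·y = 44.206 × 0.74 = 32.71 m²
Wide channel: R ≈ y = 0.74 m
Q = (1/n)·A·R^(2/3)·S^(1/2) = (1/0.037) × 32.71 × 0.7400^(2/3) × 0.00021^(1/2) = 10.48 m³/s

10.5 m³/s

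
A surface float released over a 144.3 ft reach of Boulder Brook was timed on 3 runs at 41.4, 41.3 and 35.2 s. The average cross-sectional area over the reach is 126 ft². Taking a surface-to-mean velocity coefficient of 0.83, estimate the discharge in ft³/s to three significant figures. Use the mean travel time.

t̄ = (41.4 + 41.3 + 35.2) / 3 = 39.3 s
v_surface = L / t̄ = 144.3 / 39.3 = 3.672 ft/s
v_mean = 0.83 × 3.672 = 3.048 ft/s
Q = A × v_mean = 126 × 3.048 = 384.0 ft³/s

384 ft³/s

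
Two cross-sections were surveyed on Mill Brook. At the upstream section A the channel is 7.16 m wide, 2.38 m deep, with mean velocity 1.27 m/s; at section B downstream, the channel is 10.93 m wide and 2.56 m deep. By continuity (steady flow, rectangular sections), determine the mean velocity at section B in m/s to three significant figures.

0.773 m/s

Q = A₁V₁ = (7.16×2.38) × 1.27 = 21.64 m³/s
A₂ = 10.93 × 2.56 = 27.98 m²
V₂ = Q/A₂ = 21.64/27.98 = 0.7735 m/s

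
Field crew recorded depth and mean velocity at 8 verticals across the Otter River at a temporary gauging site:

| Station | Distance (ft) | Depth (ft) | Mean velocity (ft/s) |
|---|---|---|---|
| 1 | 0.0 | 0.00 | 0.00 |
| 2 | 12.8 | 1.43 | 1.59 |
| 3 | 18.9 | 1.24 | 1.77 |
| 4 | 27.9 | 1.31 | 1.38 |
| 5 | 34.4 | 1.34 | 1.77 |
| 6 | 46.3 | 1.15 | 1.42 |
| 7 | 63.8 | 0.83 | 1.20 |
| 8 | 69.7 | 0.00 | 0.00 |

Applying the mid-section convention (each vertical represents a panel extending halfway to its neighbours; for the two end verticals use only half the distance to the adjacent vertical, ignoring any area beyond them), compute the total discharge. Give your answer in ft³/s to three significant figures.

110 ft³/s

w_2 = (18.9 − 0.0)/2 = 9.45 ft; q_2 = 1.59 × 1.43 × 9.45 = 21.49 ft³/s
w_3 = (27.9 − 12.8)/2 = 7.55 ft; q_3 = 1.77 × 1.24 × 7.55 = 16.57 ft³/s
w_4 = (34.4 − 18.9)/2 = 7.75 ft; q_4 = 1.38 × 1.31 × 7.75 = 14.01 ft³/s
w_5 = (46.3 − 27.9)/2 = 9.2 ft; q_5 = 1.77 × 1.34 × 9.2 = 21.82 ft³/s
w_6 = (63.8 − 34.4)/2 = 14.7 ft; q_6 = 1.42 × 1.15 × 14.7 = 24.01 ft³/s
w_7 = (69.7 − 46.3)/2 = 11.7 ft; q_7 = 1.20 × 0.83 × 11.7 = 11.65 ft³/s
Stations 1, 8 contribute zero (depth or velocity is 0).
Q = Σ qᵢ = 109.5 ft³/s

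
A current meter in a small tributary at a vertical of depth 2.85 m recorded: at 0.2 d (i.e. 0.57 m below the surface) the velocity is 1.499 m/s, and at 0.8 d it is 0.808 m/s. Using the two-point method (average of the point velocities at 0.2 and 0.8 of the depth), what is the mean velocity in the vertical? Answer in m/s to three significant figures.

v̄ = (1.499 + 0.808) / 2 = 1.154 m/s

1.15 m/s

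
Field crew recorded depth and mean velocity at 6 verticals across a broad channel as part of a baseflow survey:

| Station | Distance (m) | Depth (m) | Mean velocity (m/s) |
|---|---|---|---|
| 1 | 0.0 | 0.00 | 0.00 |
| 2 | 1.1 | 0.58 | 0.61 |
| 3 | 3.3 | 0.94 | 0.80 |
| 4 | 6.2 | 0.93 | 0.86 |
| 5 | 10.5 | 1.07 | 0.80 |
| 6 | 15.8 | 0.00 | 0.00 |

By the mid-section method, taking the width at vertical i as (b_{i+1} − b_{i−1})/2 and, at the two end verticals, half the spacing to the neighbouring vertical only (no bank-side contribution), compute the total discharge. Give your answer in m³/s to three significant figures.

w_2 = (3.3 − 0.0)/2 = 1.65 m; q_2 = 0.61 × 0.58 × 1.65 = 0.5838 m³/s
w_3 = (6.2 − 1.1)/2 = 2.55 m; q_3 = 0.80 × 0.94 × 2.55 = 1.918 m³/s
w_4 = (10.5 − 3.3)/2 = 3.6 m; q_4 = 0.86 × 0.93 × 3.6 = 2.879 m³/s
w_5 = (15.8 − 6.2)/2 = 4.8 m; q_5 = 0.80 × 1.07 × 4.8 = 4.109 m³/s
Stations 1, 6 contribute zero (depth or velocity is 0).
Q = Σ qᵢ = 9.489 m³/s

9.49 m³/s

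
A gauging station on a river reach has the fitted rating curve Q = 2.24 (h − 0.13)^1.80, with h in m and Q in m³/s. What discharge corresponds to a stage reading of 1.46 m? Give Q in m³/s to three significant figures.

Q = 2.24 × (1.46 − 0.13)^1.80 = 2.24 × 1.33^1.80 = 3.743 m³/s

3.74 m³/s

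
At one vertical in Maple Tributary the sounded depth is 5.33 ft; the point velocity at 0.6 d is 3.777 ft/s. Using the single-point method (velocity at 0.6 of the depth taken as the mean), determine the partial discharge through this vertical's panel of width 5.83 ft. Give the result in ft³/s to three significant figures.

v̄ = v₀.₆ = 3.777 ft/s
q = v̄ × d × w = 3.777 × 5.33 × 5.83 = 117.4 ft³/s

117 ft³/s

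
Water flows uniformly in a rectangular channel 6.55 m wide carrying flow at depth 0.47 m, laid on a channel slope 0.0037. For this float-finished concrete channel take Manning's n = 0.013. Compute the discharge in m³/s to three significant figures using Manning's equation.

7.96 m³/s

A = b·y = 6.55 × 0.47 = 3.079 m²
P = b + 2y = 6.55 + 2×0.47 = 7.490 m
R = A/P = 3.079/7.490 = 0.4110 m
Q = (1/n)·A·R^(2/3)·S^(1/2) = (1/0.013) × 3.079 × 0.4110^(2/3) × 0.0037^(1/2) = 7.963 m³/s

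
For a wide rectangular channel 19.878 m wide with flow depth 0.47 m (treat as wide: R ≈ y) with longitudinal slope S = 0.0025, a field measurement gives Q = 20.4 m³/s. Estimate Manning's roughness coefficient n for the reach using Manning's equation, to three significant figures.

A = b·y = 19.878 × 0.47 = 9.343 m²
Wide channel: R ≈ y = 0.47 m
n = (1/Q)·A·R^(2/3)·S^(1/2) = (1/20.4) × 9.343 × 0.6045 × 0.05000 = 0.01384

0.0138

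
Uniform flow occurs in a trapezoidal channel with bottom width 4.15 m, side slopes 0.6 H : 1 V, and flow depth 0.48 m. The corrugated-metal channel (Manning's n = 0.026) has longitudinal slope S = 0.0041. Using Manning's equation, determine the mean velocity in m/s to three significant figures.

A = (b + z·y)·y = (4.15 + 0.6×0.48)×0.48 = 2.130 m²
P = b + 2y√(1+z²) = 4.15 + 2×0.48×√(1+0.6²) = 5.270 m
R = A/P = 2.130/5.270 = 0.4043 m
Q = (1/n)·A·R^(2/3)·S^(1/2) = (1/0.026) × 2.130 × 0.4043^(2/3) × 0.0041^(1/2) = 2.868 m³/s
V = Q/A = 2.868/2.130 = 1.346 m/s

1.35 m/s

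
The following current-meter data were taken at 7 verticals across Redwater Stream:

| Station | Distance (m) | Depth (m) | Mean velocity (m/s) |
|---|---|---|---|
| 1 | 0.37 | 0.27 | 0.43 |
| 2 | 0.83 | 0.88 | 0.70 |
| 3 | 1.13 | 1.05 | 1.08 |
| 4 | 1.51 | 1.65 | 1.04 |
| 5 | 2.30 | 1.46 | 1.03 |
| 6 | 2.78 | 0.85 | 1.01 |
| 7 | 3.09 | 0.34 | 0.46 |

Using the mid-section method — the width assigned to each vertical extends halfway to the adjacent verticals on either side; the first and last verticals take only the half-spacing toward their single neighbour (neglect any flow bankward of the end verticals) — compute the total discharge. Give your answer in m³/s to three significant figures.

2.97 m³/s

w_1 = (0.83 − 0.37)/2 = 0.23 m; q_1 = 0.43 × 0.27 × 0.23 = 0.02670 m³/s
w_2 = (1.13 − 0.37)/2 = 0.38 m; q_2 = 0.70 × 0.88 × 0.38 = 0.2341 m³/s
w_3 = (1.51 − 0.83)/2 = 0.34 m; q_3 = 1.08 × 1.05 × 0.34 = 0.3856 m³/s
w_4 = (2.30 − 1.13)/2 = 0.585 m; q_4 = 1.04 × 1.65 × 0.585 = 1.004 m³/s
w_5 = (2.78 − 1.51)/2 = 0.635 m; q_5 = 1.03 × 1.46 × 0.635 = 0.9549 m³/s
w_6 = (3.09 − 2.30)/2 = 0.395 m; q_6 = 1.01 × 0.85 × 0.395 = 0.3391 m³/s
w_7 = (3.09 − 2.78)/2 = 0.155 m; q_7 = 0.46 × 0.34 × 0.155 = 0.02424 m³/s
Q = Σ qᵢ = 2.968 m³/s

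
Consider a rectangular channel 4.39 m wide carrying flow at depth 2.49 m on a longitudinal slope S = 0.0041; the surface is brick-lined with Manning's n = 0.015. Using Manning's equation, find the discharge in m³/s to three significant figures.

A = b·y = 4.39 × 2.49 = 10.93 m²
P = b + 2y = 4.39 + 2×2.49 = 9.370 m
R = A/P = 10.93/9.370 = 1.167 m
Q = (1/n)·A·R^(2/3)·S^(1/2) = (1/0.015) × 10.93 × 1.167^(2/3) × 0.0041^(1/2) = 51.71 m³/s

51.7 m³/s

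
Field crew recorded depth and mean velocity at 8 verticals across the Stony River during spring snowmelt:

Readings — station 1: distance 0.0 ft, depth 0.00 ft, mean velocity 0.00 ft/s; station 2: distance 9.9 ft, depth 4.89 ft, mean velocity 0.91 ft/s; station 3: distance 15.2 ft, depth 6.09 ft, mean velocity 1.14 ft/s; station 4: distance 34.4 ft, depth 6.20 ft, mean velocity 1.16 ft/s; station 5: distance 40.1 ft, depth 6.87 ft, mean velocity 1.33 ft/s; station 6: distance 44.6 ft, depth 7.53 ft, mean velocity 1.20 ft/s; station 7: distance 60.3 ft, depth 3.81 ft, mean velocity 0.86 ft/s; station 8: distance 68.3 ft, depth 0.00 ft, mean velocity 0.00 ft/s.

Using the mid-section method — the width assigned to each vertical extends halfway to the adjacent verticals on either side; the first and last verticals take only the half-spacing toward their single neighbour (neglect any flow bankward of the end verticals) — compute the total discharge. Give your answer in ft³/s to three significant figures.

385 ft³/s

w_2 = (15.2 − 0.0)/2 = 7.6 ft; q_2 = 0.91 × 4.89 × 7.6 = 33.82 ft³/s
w_3 = (34.4 − 9.9)/2 = 12.25 ft; q_3 = 1.14 × 6.09 × 12.25 = 85.05 ft³/s
w_4 = (40.1 − 15.2)/2 = 12.45 ft; q_4 = 1.16 × 6.20 × 12.45 = 89.54 ft³/s
w_5 = (44.6 − 34.4)/2 = 5.1 ft; q_5 = 1.33 × 6.87 × 5.1 = 46.60 ft³/s
w_6 = (60.3 − 40.1)/2 = 10.1 ft; q_6 = 1.20 × 7.53 × 10.1 = 91.26 ft³/s
w_7 = (68.3 − 44.6)/2 = 11.85 ft; q_7 = 0.86 × 3.81 × 11.85 = 38.83 ft³/s
Stations 1, 8 contribute zero (depth or velocity is 0).
Q = Σ qᵢ = 385.1 ft³/s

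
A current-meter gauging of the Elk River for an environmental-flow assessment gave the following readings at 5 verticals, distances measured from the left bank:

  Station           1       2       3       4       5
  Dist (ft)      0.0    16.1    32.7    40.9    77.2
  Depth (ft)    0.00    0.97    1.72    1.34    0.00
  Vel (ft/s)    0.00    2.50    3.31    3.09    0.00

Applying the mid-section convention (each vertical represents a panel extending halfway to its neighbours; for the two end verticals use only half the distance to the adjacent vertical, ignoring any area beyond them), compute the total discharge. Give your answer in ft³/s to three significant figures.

202 ft³/s

w_2 = (32.7 − 0.0)/2 = 16.35 ft; q_2 = 2.50 × 0.97 × 16.35 = 39.65 ft³/s
w_3 = (40.9 − 16.1)/2 = 12.4 ft; q_3 = 3.31 × 1.72 × 12.4 = 70.60 ft³/s
w_4 = (77.2 − 32.7)/2 = 22.25 ft; q_4 = 3.09 × 1.34 × 22.25 = 92.13 ft³/s
Stations 1, 5 contribute zero (depth or velocity is 0).
Q = Σ qᵢ = 202.4 ft³/s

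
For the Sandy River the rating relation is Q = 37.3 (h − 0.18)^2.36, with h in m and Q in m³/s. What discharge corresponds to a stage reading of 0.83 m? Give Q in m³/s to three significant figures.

13.5 m³/s

Q = 37.3 × (0.83 − 0.18)^2.36 = 37.3 × 0.65^2.36 = 13.50 m³/s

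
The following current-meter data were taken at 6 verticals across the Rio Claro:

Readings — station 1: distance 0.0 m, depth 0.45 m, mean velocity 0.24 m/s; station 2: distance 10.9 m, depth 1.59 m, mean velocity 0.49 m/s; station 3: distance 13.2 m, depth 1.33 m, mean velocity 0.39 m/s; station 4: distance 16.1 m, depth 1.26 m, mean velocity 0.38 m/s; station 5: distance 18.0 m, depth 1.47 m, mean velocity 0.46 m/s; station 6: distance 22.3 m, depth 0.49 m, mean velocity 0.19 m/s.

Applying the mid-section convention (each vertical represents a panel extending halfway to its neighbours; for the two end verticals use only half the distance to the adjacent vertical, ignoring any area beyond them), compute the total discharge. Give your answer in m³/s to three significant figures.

10.5 m³/s

w_1 = (10.9 − 0.0)/2 = 5.45 m; q_1 = 0.24 × 0.45 × 5.45 = 0.5886 m³/s
w_2 = (13.2 − 0.0)/2 = 6.6 m; q_2 = 0.49 × 1.59 × 6.6 = 5.142 m³/s
w_3 = (16.1 − 10.9)/2 = 2.6 m; q_3 = 0.39 × 1.33 × 2.6 = 1.349 m³/s
w_4 = (18.0 − 13.2)/2 = 2.4 m; q_4 = 0.38 × 1.26 × 2.4 = 1.149 m³/s
w_5 = (22.3 − 16.1)/2 = 3.1 m; q_5 = 0.46 × 1.47 × 3.1 = 2.096 m³/s
w_6 = (22.3 − 18.0)/2 = 2.15 m; q_6 = 0.19 × 0.49 × 2.15 = 0.2002 m³/s
Q = Σ qᵢ = 10.52 m³/s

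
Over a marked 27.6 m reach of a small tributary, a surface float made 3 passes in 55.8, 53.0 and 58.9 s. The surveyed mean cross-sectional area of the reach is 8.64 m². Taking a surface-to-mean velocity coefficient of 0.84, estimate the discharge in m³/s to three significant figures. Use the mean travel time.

t̄ = (55.8 + 53.0 + 58.9) / 3 = 55.9 s
v_surface = L / t̄ = 27.6 / 55.9 = 0.4937 m/s
v_mean = 0.84 × 0.4937 = 0.4147 m/s
Q = A × v_mean = 8.64 × 0.4147 = 3.583 m³/s

3.58 m³/s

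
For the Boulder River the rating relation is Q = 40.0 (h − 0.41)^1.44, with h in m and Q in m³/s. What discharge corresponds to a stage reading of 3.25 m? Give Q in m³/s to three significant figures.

Q = 40.0 × (3.25 − 0.41)^1.44 = 40.0 × 2.84^1.44 = 179.8 m³/s

180 m³/s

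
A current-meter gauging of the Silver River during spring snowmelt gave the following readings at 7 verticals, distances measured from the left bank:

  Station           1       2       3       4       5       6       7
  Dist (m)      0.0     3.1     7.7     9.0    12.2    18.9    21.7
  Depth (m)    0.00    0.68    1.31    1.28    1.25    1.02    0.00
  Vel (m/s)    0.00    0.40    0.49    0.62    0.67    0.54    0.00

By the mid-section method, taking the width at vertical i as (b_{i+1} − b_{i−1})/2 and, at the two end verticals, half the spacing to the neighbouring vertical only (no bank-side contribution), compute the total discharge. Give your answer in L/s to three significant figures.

w_2 = (7.7 − 0.0)/2 = 3.85 m; q_2 = 0.40 × 0.68 × 3.85 = 1.047 m³/s
w_3 = (9.0 − 3.1)/2 = 2.95 m; q_3 = 0.49 × 1.31 × 2.95 = 1.894 m³/s
w_4 = (12.2 − 7.7)/2 = 2.25 m; q_4 = 0.62 × 1.28 × 2.25 = 1.786 m³/s
w_5 = (18.9 − 9.0)/2 = 4.95 m; q_5 = 0.67 × 1.25 × 4.95 = 4.146 m³/s
w_6 = (21.7 − 12.2)/2 = 4.75 m; q_6 = 0.54 × 1.02 × 4.75 = 2.616 m³/s
Stations 1, 7 contribute zero (depth or velocity is 0).
Q = Σ qᵢ = 11.49 m³/s
= 11.49 × 1000 = 11490 L/s

11500 L/s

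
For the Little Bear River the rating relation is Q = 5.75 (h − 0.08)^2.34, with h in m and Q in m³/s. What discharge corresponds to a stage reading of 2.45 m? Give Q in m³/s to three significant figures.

Q = 5.75 × (2.45 − 0.08)^2.34 = 5.75 × 2.37^2.34 = 43.31 m³/s

43.3 m³/s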